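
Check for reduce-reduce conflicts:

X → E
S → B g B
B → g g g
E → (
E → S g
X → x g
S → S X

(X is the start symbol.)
Augment with X' → X and build the canonical LR(0) collection (I0 = CLOSURE({[X' → . X]}), then GOTO on every symbol after a dot until no new states appear). It has 15 states:
  I0: { [B → . g g g], [E → . (], [E → . S g], [S → . B g B], [S → . S X], [X → . E], [X → . x g], [X' → . X] }  — shift
  I1: { [E → ( .] }  — reduce
  I2: { [S → B . g B] }  — shift
  I3: { [X → E .] }  — reduce
  I4: { [B → . g g g], [E → . (], [E → . S g], [E → S . g], [S → . B g B], [S → . S X], [S → S . X], [X → . E], [X → . x g] }  — shift
  I5: { [X' → X .] }  — accept
  I6: { [B → g . g g] }  — shift
  I7: { [X → x . g] }  — shift
  I8: { [X → x g .] }  — reduce
  I9: { [B → g g . g] }  — shift
  I10: { [B → g g g .] }  — reduce
  I11: { [S → S X .] }  — reduce
  I12: { [B → g . g g], [E → S g .] }  — shift, reduce
  I13: { [B → . g g g], [S → B g . B] }  — shift
  I14: { [S → B g B .] }  — reduce

No state contains more than one complete item.

Answer: No reduce-reduce conflicts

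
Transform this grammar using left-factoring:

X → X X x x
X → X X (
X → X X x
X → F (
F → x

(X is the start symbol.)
X → X X X'
X' → x X''
X'' → x
X'' → ε
X' → (
X → F (
F → x

Left-factoring transforms A → αβ₁ | αβ₂ into A → αA' and A' → β₁ | β₂
(α is the longest common prefix among the alternatives). Repeat until
no nonterminal has two alternatives with a common prefix.

Round 1: X has alternatives sharing prefix 'X X'. Introduce X': X → X X X'
  Add: X' → x x
  Add: X' → (
  Add: X' → x

Round 2: X' has alternatives sharing prefix 'x'. Introduce X'': X' → x X''
  Add: X'' → x
  Add: X'' → ε

No remaining common prefixes — done.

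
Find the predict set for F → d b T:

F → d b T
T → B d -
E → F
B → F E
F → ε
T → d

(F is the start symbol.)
PREDICT(F → d b T) = (FIRST(RHS) \ {ε}) ∪ (FOLLOW(F) if ε ∈ FIRST(RHS), i.e. RHS ⇒* ε)
FIRST(d b T) = { 'd' }
ε ∉ FIRST(d b T), so FOLLOW(F) is not added.
PREDICT(F → d b T) = { 'd' }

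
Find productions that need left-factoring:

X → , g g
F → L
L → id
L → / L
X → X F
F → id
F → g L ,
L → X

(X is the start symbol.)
Left-factoring is needed when two productions for the same non-terminal
share a common prefix on the right-hand side.

Productions for X:
  X → , g g
  X → X F
Productions for F:
  F → L
  F → id
  F → g L ,
Productions for L:
  L → id
  L → / L
  L → X

No common prefixes found.

Answer: No, left-factoring is not needed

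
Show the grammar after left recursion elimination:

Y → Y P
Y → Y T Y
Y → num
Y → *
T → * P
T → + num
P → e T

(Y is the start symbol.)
Y is directly left-recursive. The standard transformation for
  A → A α₁ | ... | A α_m | β₁ | ... | β_n
is
  A  → β₁ A' | ... | β_n A'
  A' → α₁ A' | ... | α_m A' | ε

Y → num becomes Y → num Y'
Y → * becomes Y → * Y'
Y → Y P becomes Y' → P Y'
Y → Y T Y becomes Y' → T Y Y'
Add Y' → ε

Productions for other non-terminals are unchanged:
  T → * P
  T → + num
  P → e T

Resulting grammar:
Y → num Y'
Y → * Y'
Y' → P Y'
Y' → T Y Y'
Y' → ε
T → * P
T → + num
P → e T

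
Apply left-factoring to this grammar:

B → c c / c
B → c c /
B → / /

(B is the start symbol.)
B → c c / B'
B' → c
B' → ε
B → / /

Left-factoring transforms A → αβ₁ | αβ₂ into A → αA' and A' → β₁ | β₂
(α is the longest common prefix among the alternatives). Repeat until
no nonterminal has two alternatives with a common prefix.

Round 1: B has alternatives sharing prefix 'c c /'. Introduce B': B → c c / B'
  Add: B' → c
  Add: B' → ε

No remaining common prefixes — done.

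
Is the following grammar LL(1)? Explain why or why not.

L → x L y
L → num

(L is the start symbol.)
A grammar is LL(1) if for each non-terminal N with multiple productions, the predict sets of those productions are pairwise disjoint, where PREDICT(N → α) = (FIRST(α) \ {ε}) ∪ (FOLLOW(N) if α ⇒* ε).

For L:
  PREDICT(L → x L y) = { 'x' }
  PREDICT(L → num) = { 'num' }

All predict sets are disjoint. The grammar IS LL(1).

Answer: Yes, the grammar is LL(1).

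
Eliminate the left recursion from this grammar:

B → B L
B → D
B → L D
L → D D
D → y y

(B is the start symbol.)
B is directly left-recursive. The standard transformation for
  A → A α₁ | ... | A α_m | β₁ | ... | β_n
is
  A  → β₁ A' | ... | β_n A'
  A' → α₁ A' | ... | α_m A' | ε

B → D becomes B → D B'
B → L D becomes B → L D B'
B → B L becomes B' → L B'
Add B' → ε

Productions for other non-terminals are unchanged:
  L → D D
  D → y y

Resulting grammar:
B → D B'
B → L D B'
B' → L B'
B' → ε
L → D D
D → y y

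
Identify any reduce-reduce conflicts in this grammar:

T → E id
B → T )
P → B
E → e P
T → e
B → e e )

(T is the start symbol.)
A reduce-reduce conflict occurs when an LR(0) state has two complete items [A → α .] and [B → β .] — both call for a reduction, and with no lookahead the parser cannot choose between them.

Augment with T' → T and build the canonical LR(0) collection (I0 = CLOSURE({[T' → . T]}), then GOTO on every symbol after a dot until no new states appear). It has 12 states:
  I0: { [E → . e P], [T → . E id], [T → . e], [T' → . T] }  — shift
  I1: { [T → E . id] }  — shift
  I2: { [T' → T .] }  — accept
  I3: { [B → . T )], [B → . e e )], [E → . e P], [E → e . P], [P → . B], [T → . E id], [T → . e], [T → e .] }  — shift, reduce
  I4: { [P → B .] }  — reduce
  I5: { [E → e P .] }  — reduce
  I6: { [B → T . )] }  — shift
  I7: { [B → . T )], [B → . e e )], [B → e . e )], [E → . e P], [E → e . P], [P → . B], [T → . E id], [T → . e], [T → e .] }  — shift, reduce
  I8: { [B → . T )], [B → . e e )], [B → e . e )], [B → e e . )], [E → . e P], [E → e . P], [P → . B], [T → . E id], [T → . e], [T → e .] }  — shift, reduce
  I9: { [B → e e ) .] }  — reduce
  I10: { [B → T ) .] }  — reduce
  I11: { [T → E id .] }  — reduce

No state contains more than one complete item.

Answer: No reduce-reduce conflicts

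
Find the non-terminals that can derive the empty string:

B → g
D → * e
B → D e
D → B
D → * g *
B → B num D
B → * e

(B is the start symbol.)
A non-terminal is nullable if it can derive ε (the empty string): either it has an ε-production, or it has a production whose right-hand side consists entirely of nullable non-terminals.

There are no ε-productions, so no non-terminal can derive ε.
No non-terminals are nullable.

Answer: None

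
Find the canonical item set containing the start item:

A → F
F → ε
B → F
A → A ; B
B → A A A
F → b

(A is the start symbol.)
First, augment the grammar with A' → A
I₀ = CLOSURE({ [A' → . A] }):
  [A' → . A] has the dot before A: add [A → . F], [A → . A ; B]
  [A → . F] has the dot before F: add [F → .], [F → . b]
No further items can be added.

I₀ = { [A → . A ; B], [A → . F], [A' → . A], [F → . b], [F → .] }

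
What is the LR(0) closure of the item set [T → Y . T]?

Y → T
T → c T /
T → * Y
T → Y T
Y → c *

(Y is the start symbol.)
Start with: [T → Y . T]
  [T → Y . T] has the dot before T: add [T → . c T /], [T → . * Y], [T → . Y T]
  [T → . Y T] has the dot before Y: add [Y → . T], [Y → . c *]
No further items can be added.

CLOSURE = { [T → . * Y], [T → . Y T], [T → . c T /], [T → Y . T], [Y → . T], [Y → . c *] }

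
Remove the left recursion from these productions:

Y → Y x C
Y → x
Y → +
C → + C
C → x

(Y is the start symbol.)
Y → x Y'
Y → + Y'
Y' → x C Y'
Y' → ε
C → + C
C → x

Y is directly left-recursive. The standard transformation for
  A → A α₁ | ... | A α_m | β₁ | ... | β_n
is
  A  → β₁ A' | ... | β_n A'
  A' → α₁ A' | ... | α_m A' | ε

Y → x becomes Y → x Y'
Y → + becomes Y → + Y'
Y → Y x C becomes Y' → x C Y'
Add Y' → ε

Productions for other non-terminals are unchanged:
  C → + C
  C → x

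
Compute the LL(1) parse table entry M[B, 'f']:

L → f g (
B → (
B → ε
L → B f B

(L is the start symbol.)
B → ε

To find M[B, 'f'], we find productions for B where 'f' is in the predict set (PREDICT(N → α) = (FIRST(α) \ {ε}) ∪ (FOLLOW(N) if α ⇒* ε)).

Relevant sets:
  FOLLOW(B) = { $, 'f' }

B → (: PREDICT = { '(' }
B → ε: PREDICT = { $, 'f' }
  'f' is in predict set, so this production goes in M[B, 'f']

M[B, 'f'] = B → ε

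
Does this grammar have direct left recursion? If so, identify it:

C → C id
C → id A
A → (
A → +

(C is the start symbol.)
Yes, C is left-recursive

Direct left recursion occurs when N → N α for some non-terminal N (the right-hand side begins with the left-hand side itself).

C → C id: LEFT RECURSIVE (starts with C)
C → id A: starts with id
A → (: starts with '('
A → +: starts with '+'

The grammar has direct left recursion on: C.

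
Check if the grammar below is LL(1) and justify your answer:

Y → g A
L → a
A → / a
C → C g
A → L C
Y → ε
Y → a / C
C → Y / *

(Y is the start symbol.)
No. Predict set conflict for C: { '/', 'a', 'g' }

A grammar is LL(1) if for each non-terminal N with multiple productions, the predict sets of those productions are pairwise disjoint, where PREDICT(N → α) = (FIRST(α) \ {ε}) ∪ (FOLLOW(N) if α ⇒* ε).

Relevant sets:
  FIRST(L) = { 'a' }
  FIRST(C) = { '/', 'a', 'g' }
  FIRST(Y) = { 'a', 'g', ε }
  FOLLOW(Y) = { $, '/' }

For Y:
  PREDICT(Y → g A) = { 'g' }
  PREDICT(Y → ε) = { $, '/' }
  PREDICT(Y → a '/' C) = { 'a' }
For A:
  PREDICT(A → '/' a) = { '/' }
  PREDICT(A → L C) = { 'a' }
For C:
  PREDICT(C → C g) = { '/', 'a', 'g' }
  PREDICT(C → Y '/' '*') = { '/', 'a', 'g' }
L has a single production, so nothing to check there.

Conflict found: Predict set conflict for C: { '/', 'a', 'g' }
The grammar is NOT LL(1).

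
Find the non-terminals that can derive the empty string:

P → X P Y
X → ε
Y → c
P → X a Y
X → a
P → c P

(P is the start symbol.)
{ 'X' }

A non-terminal is nullable if it can derive ε (the empty string): either it has an ε-production, or it has a production whose right-hand side consists entirely of nullable non-terminals.

ε-productions: X → ε
So X is immediately nullable.
No further non-terminal can be added: every production for the remaining non-terminals contains a terminal or a non-nullable non-terminal.
Nullable = { 'X' }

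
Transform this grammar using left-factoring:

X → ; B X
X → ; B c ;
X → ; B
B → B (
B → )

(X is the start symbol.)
Left-factoring transforms A → αβ₁ | αβ₂ into A → αA' and A' → β₁ | β₂
(α is the longest common prefix among the alternatives). Repeat until
no nonterminal has two alternatives with a common prefix.

Round 1: X has alternatives sharing prefix '; B'. Introduce X': X → ; B X'
  Add: X' → X
  Add: X' → c ;
  Add: X' → ε

No remaining common prefixes — done.

Resulting grammar:
X → ; B X'
X' → X
X' → c ;
X' → ε
B → B (
B → )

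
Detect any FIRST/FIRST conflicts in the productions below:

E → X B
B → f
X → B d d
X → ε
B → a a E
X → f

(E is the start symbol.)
Yes. X → B d d / X → f on { 'f' }

A FIRST/FIRST conflict occurs when two productions N → α and N → β for the same non-terminal have FIRST(α) ∩ FIRST(β) ≠ ∅ (with ε ∈ FIRST of a nullable right-hand side, so two nullable alternatives also conflict).

FIRST sets of the non-terminals at (or reachable through a nullable prefix from) the front of some alternative:
  FIRST(B) = { 'a', 'f' }

Productions for B:
  B → f: FIRST = { 'f' }
  B → a a E: FIRST = { 'a' }
Productions for X:
  X → B d d: FIRST = { 'a', 'f' }
  X → ε: FIRST = { ε }
  X → f: FIRST = { 'f' }
E has only one production, so no FIRST/FIRST conflict is possible there.

Conflict for X: X → B d d and X → f
  Overlap: { 'f' }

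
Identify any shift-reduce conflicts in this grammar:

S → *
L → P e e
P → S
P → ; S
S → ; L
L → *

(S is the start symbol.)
No shift-reduce conflicts

A shift-reduce conflict occurs when an LR(0) state has both:
  - a complete (reduce) item [A → α .] (dot at the end), and
  - a shift item [B → β . c γ] (dot before a terminal).

Augment with S' → S and build the canonical LR(0) collection (I0 = CLOSURE({[S' → . S]}), then GOTO on every symbol after a dot until no new states appear). It has 12 states:
  I0: { [S → . *], [S → . ; L], [S' → . S] }  — shift
  I1: { [S → * .] }  — reduce
  I2: { [L → . *], [L → . P e e], [P → . ; S], [P → . S], [S → . *], [S → . ; L], [S → ; . L] }  — shift
  I3: { [S' → S .] }  — accept
  I4: { [L → * .], [S → * .] }  — 2 reduces
  I5: { [L → . *], [L → . P e e], [P → . ; S], [P → . S], [P → ; . S], [S → . *], [S → . ; L], [S → ; . L] }  — shift
  I6: { [S → ; L .] }  — reduce
  I7: { [L → P . e e] }  — shift
  I8: { [P → S .] }  — reduce
  I9: { [L → P e . e] }  — shift
  I10: { [L → P e e .] }  — reduce
  I11: { [P → ; S .], [P → S .] }  — 2 reduces

No state contains both a complete item and a shift item.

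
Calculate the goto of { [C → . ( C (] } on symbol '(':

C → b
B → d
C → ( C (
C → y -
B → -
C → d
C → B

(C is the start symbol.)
GOTO(I, '(') = CLOSURE({ [A → αX.β] : [A → α.Xβ] ∈ I, X = '(' })

Items with dot before '(', with the dot advanced:
  [C → . ( C (] → [C → ( . C (]
Closure of the advanced items:
  [C → ( . C (] has the dot before C: add [C → . b], [C → . ( C (], [C → . y -], [C → . d], [C → . B]
  [C → . B] has the dot before B: add [B → . d], [B → . -]

GOTO = { [B → . -], [B → . d], [C → ( . C (], [C → . ( C (], [C → . B], [C → . b], [C → . d], [C → . y -] }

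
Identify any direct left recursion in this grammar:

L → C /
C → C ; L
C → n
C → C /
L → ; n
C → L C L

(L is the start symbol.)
Yes, C is left-recursive

Direct left recursion occurs when N → N α for some non-terminal N (the right-hand side begins with the left-hand side itself).

L → C /: starts with C
C → C ; L: LEFT RECURSIVE (starts with C)
C → n: starts with n
C → C /: LEFT RECURSIVE (starts with C)
L → ; n: starts with ';'
C → L C L: starts with L

The grammar has direct left recursion on: C.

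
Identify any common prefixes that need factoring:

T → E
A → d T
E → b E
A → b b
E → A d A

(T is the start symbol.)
No, left-factoring is not needed

Left-factoring is needed when two productions for the same non-terminal
share a common prefix on the right-hand side.

Productions for A:
  A → d T
  A → b b
Productions for E:
  E → b E
  E → A d A

No common prefixes found.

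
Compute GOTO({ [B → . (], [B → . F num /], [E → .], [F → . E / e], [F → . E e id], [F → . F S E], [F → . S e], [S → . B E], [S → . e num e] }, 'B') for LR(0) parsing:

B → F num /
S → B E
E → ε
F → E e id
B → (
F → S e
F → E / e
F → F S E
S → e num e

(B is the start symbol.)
GOTO(I, 'B') = CLOSURE({ [A → αX.β] : [A → α.Xβ] ∈ I, X = 'B' })

Items with dot before 'B', with the dot advanced:
  [S → . B E] → [S → B . E]
Closure of the advanced items:
  [S → B . E] has the dot before E: add [E → .]

GOTO = { [E → .], [S → B . E] }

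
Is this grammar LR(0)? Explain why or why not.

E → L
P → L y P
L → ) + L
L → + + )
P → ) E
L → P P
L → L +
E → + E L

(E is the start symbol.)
Augment with E' → E and build the canonical LR(0) collection (I0 = CLOSURE({[E' → . E]}), then GOTO on every symbol after a dot until no new states appear). It has 21 states:
  I0: { [E → . + E L], [E → . L], [E' → . E], [L → . ) + L], [L → . + + )], [L → . L +], [L → . P P], [P → . ) E], [P → . L y P] }  — shift
  I1: { [E → . + E L], [E → . L], [L → ) . + L], [L → . ) + L], [L → . + + )], [L → . L +], [L → . P P], [P → ) . E], [P → . ) E], [P → . L y P] }  — shift
  I2: { [E → + . E L], [E → . + E L], [E → . L], [L → + . + )], [L → . ) + L], [L → . + + )], [L → . L +], [L → . P P], [P → . ) E], [P → . L y P] }  — shift
  I3: { [E' → E .] }  — accept
  I4: { [E → L .], [L → L . +], [P → L . y P] }  — shift, reduce
  I5: { [L → . ) + L], [L → . + + )], [L → . L +], [L → . P P], [L → P . P], [P → . ) E], [P → . L y P] }  — shift
  I6: { [L → + . + )] }  — shift
  I7: { [L → L . +], [P → L . y P] }  — shift
  I8: { [L → . ) + L], [L → . + + )], [L → . L +], [L → . P P], [L → P . P], [L → P P .], [P → . ) E], [P → . L y P] }  — shift, reduce
  I9: { [L → L + .] }  — reduce
  I10: { [L → . ) + L], [L → . + + )], [L → . L +], [L → . P P], [P → . ) E], [P → . L y P], [P → L y . P] }  — shift
  I11: { [L → . ) + L], [L → . + + )], [L → . L +], [L → . P P], [L → P . P], [P → . ) E], [P → . L y P], [P → L y P .] }  — shift, reduce
  I12: { [L → + + . )] }  — shift
  I13: { [L → + + ) .] }  — reduce
  I14: { [E → + . E L], [E → . + E L], [E → . L], [L → + + . )], [L → + . + )], [L → . ) + L], [L → . + + )], [L → . L +], [L → . P P], [P → . ) E], [P → . L y P] }  — shift
  I15: { [E → + E . L], [L → . ) + L], [L → . + + )], [L → . L +], [L → . P P], [P → . ) E], [P → . L y P] }  — shift
  I16: { [E → + E L .], [L → L . +], [P → L . y P] }  — shift, reduce
  I17: { [E → . + E L], [E → . L], [L → ) . + L], [L → + + ) .], [L → . ) + L], [L → . + + )], [L → . L +], [L → . P P], [P → ) . E], [P → . ) E], [P → . L y P] }  — shift, reduce
  I18: { [E → + . E L], [E → . + E L], [E → . L], [L → ) + . L], [L → + . + )], [L → . ) + L], [L → . + + )], [L → . L +], [L → . P P], [P → . ) E], [P → . L y P] }  — shift
  I19: { [P → ) E .] }  — reduce
  I20: { [E → L .], [L → ) + L .], [L → L . +], [P → L . y P] }  — shift, 2 reduces

Conflict in state I4:
  Shift-reduce conflict between [E → L .] and [L → L . +]
So the grammar is NOT LR(0).

Answer: No. Shift-reduce conflict between [E → L .] and [L → L . +]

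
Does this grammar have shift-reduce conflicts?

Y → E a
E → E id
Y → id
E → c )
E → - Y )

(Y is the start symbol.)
A shift-reduce conflict occurs when an LR(0) state has both:
  - a complete (reduce) item [A → α .] (dot at the end), and
  - a shift item [B → β . c γ] (dot before a terminal).

Augment with Y' → Y and build the canonical LR(0) collection (I0 = CLOSURE({[Y' → . Y]}), then GOTO on every symbol after a dot until no new states appear). It has 11 states:
  I0: { [E → . - Y )], [E → . E id], [E → . c )], [Y → . E a], [Y → . id], [Y' → . Y] }  — shift
  I1: { [E → - . Y )], [E → . - Y )], [E → . E id], [E → . c )], [Y → . E a], [Y → . id] }  — shift
  I2: { [E → E . id], [Y → E . a] }  — shift
  I3: { [Y' → Y .] }  — accept
  I4: { [E → c . )] }  — shift
  I5: { [Y → id .] }  — reduce
  I6: { [E → c ) .] }  — reduce
  I7: { [Y → E a .] }  — reduce
  I8: { [E → E id .] }  — reduce
  I9: { [E → - Y . )] }  — shift
  I10: { [E → - Y ) .] }  — reduce

No state contains both a complete item and a shift item.

Answer: No shift-reduce conflicts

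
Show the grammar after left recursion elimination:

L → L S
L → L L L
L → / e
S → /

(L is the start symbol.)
L is directly left-recursive. The standard transformation for
  A → A α₁ | ... | A α_m | β₁ | ... | β_n
is
  A  → β₁ A' | ... | β_n A'
  A' → α₁ A' | ... | α_m A' | ε

L → / e becomes L → / e L'
L → L S becomes L' → S L'
L → L L L becomes L' → L L L'
Add L' → ε

Productions for other non-terminals are unchanged:
  S → /

Resulting grammar:
L → / e L'
L' → S L'
L' → L L L'
L' → ε
S → /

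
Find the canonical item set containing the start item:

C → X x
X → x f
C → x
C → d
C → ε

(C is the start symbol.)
{ [C → . X x], [C → . d], [C → . x], [C → .], [C' → . C], [X → . x f] }

First, augment the grammar with C' → C
I₀ = CLOSURE({ [C' → . C] }):
  [C' → . C] has the dot before C: add [C → . X x], [C → . x], [C → . d], [C → .]
  [C → . X x] has the dot before X: add [X → . x f]
No further items can be added.

I₀ = { [C → . X x], [C → . d], [C → . x], [C → .], [C' → . C], [X → . x f] }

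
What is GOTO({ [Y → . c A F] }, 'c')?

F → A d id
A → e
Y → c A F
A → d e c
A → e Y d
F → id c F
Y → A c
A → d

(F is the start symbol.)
GOTO(I, 'c') = CLOSURE({ [A → αX.β] : [A → α.Xβ] ∈ I, X = 'c' })

Items with dot before 'c', with the dot advanced:
  [Y → . c A F] → [Y → c . A F]
Closure of the advanced items:
  [Y → c . A F] has the dot before A: add [A → . e], [A → . d e c], [A → . e Y d], [A → . d]

GOTO = { [A → . d e c], [A → . d], [A → . e Y d], [A → . e], [Y → c . A F] }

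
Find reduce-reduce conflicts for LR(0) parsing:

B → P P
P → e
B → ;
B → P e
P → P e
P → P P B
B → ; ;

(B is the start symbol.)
A reduce-reduce conflict occurs when an LR(0) state has two complete items [A → α .] and [B → β .] — both call for a reduction, and with no lookahead the parser cannot choose between them.

Augment with B' → B and build the canonical LR(0) collection (I0 = CLOSURE({[B' → . B]}), then GOTO on every symbol after a dot until no new states appear). It has 12 states:
  I0: { [B → . ; ;], [B → . ;], [B → . P P], [B → . P e], [B' → . B], [P → . P P B], [P → . P e], [P → . e] }  — shift
  I1: { [B → ; . ;], [B → ; .] }  — shift, reduce
  I2: { [B' → B .] }  — accept
  I3: { [B → P . P], [B → P . e], [P → . P P B], [P → . P e], [P → . e], [P → P . P B], [P → P . e] }  — shift
  I4: { [P → e .] }  — reduce
  I5: { [B → . ; ;], [B → . ;], [B → . P P], [B → . P e], [B → P P .], [P → . P P B], [P → . P e], [P → . e], [P → P . P B], [P → P . e], [P → P P . B] }  — shift, reduce
  I6: { [B → P e .], [P → P e .], [P → e .] }  — 3 reduces
  I7: { [P → P P B .] }  — reduce
  I8: { [B → . ; ;], [B → . ;], [B → . P P], [B → . P e], [B → P . P], [B → P . e], [P → . P P B], [P → . P e], [P → . e], [P → P . P B], [P → P . e], [P → P P . B] }  — shift
  I9: { [P → P e .], [P → e .] }  — 2 reduces
  I10: { [B → . ; ;], [B → . ;], [B → . P P], [B → . P e], [B → P . P], [B → P . e], [B → P P .], [P → . P P B], [P → . P e], [P → . e], [P → P . P B], [P → P . e], [P → P P . B] }  — shift, reduce
  I11: { [B → ; ; .] }  — reduce

I6 contains complete items [B → P e .], [P → P e .], [P → e .] — reduce-reduce conflict.
I9 contains complete items [P → P e .], [P → e .] — reduce-reduce conflict.

Answer: Yes — I6: [B → P e .] vs [P → P e .]; I9: [P → P e .] vs [P → e .]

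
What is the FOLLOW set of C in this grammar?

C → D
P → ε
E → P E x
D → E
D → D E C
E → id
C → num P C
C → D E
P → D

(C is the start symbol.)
{ $, 'id', 'num' }

C is the start symbol, so $ ∈ FOLLOW(C).
In D → D E C: C is at the end, add FOLLOW(D)
In C → num P C: C is at the end; this adds FOLLOW(C) to itself — nothing new

The FOLLOW sets referred to above (computed the same way, to a fixed point):
  FOLLOW(D) = { $, 'id', 'num' }

Taking the union: FOLLOW(C) = { $, 'id', 'num' }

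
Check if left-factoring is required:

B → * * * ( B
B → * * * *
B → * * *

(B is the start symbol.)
Yes, B has productions with common prefix '* * *'

Left-factoring is needed when two productions for the same non-terminal
share a common prefix on the right-hand side.

Productions for B:
  B → * * * ( B
  B → * * * *
  B → * * *

Found common prefix '* * *' in productions for B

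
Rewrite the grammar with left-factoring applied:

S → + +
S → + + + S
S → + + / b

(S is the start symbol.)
Left-factoring transforms A → αβ₁ | αβ₂ into A → αA' and A' → β₁ | β₂
(α is the longest common prefix among the alternatives). Repeat until
no nonterminal has two alternatives with a common prefix.

Round 1: S has alternatives sharing prefix '+ +'. Introduce S': S → + + S'
  Add: S' → ε
  Add: S' → + S
  Add: S' → / b

No remaining common prefixes — done.

Resulting grammar:
S → + + S'
S' → ε
S' → + S
S' → / b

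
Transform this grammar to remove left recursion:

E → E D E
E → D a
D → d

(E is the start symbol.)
E is directly left-recursive. The standard transformation for
  A → A α₁ | ... | A α_m | β₁ | ... | β_n
is
  A  → β₁ A' | ... | β_n A'
  A' → α₁ A' | ... | α_m A' | ε

E → D a becomes E → D a E'
E → E D E becomes E' → D E E'
Add E' → ε

Productions for other non-terminals are unchanged:
  D → d

Resulting grammar:
E → D a E'
E' → D E E'
E' → ε
D → d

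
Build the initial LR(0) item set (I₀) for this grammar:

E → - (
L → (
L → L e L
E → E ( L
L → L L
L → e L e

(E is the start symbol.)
{ [E → . - (], [E → . E ( L], [E' → . E] }

First, augment the grammar with E' → E
I₀ = CLOSURE({ [E' → . E] }):
  [E' → . E] has the dot before E: add [E → . - (], [E → . E ( L]
No further items can be added.

I₀ = { [E → . - (], [E → . E ( L], [E' → . E] }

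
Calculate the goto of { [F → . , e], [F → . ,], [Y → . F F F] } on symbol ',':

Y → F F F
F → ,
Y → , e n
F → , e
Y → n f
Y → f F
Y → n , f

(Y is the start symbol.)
GOTO(I, ',') = CLOSURE({ [A → αX.β] : [A → α.Xβ] ∈ I, X = ',' })

Items with dot before ',', with the dot advanced:
  [F → . ,] → [F → , .]
  [F → . , e] → [F → , . e]
Closure adds nothing (no advanced item has the dot before a non-terminal).

GOTO = { [F → , . e], [F → , .] }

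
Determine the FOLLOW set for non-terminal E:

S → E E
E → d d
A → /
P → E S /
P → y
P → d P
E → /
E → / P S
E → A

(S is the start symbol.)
{ $, '/', 'd' }

To compute FOLLOW(E), find every occurrence of E on a right-hand side N → α E β: add FIRST(β) \ {ε}, and if β is empty or nullable also add FOLLOW(N). Iterate to a fixed point.

In S → E E: E is followed by E, add FIRST(E) \ {ε} = { '/', 'd' }
In S → E E: E is at the end, add FOLLOW(S)
In P → E S /: E is followed by S '/', add FIRST(S '/') \ {ε} = { '/', 'd' }

The FOLLOW sets referred to above (computed the same way, to a fixed point):
  FOLLOW(S) = { $, '/', 'd' }

Taking the union: FOLLOW(E) = { $, '/', 'd' }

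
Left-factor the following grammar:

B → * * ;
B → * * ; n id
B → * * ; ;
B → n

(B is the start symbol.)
B → * * ; B'
B' → ε
B' → n id
B' → ;
B → n

Left-factoring transforms A → αβ₁ | αβ₂ into A → αA' and A' → β₁ | β₂
(α is the longest common prefix among the alternatives). Repeat until
no nonterminal has two alternatives with a common prefix.

Round 1: B has alternatives sharing prefix '* * ;'. Introduce B': B → * * ; B'
  Add: B' → ε
  Add: B' → n id
  Add: B' → ;

No remaining common prefixes — done.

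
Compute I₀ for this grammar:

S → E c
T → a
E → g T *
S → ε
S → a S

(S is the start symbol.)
{ [E → . g T *], [S → . E c], [S → . a S], [S → .], [S' → . S] }

First, augment the grammar with S' → S
I₀ = CLOSURE({ [S' → . S] }):
  [S' → . S] has the dot before S: add [S → . E c], [S → .], [S → . a S]
  [S → . E c] has the dot before E: add [E → . g T *]
No further items can be added.

I₀ = { [E → . g T *], [S → . E c], [S → . a S], [S → .], [S' → . S] }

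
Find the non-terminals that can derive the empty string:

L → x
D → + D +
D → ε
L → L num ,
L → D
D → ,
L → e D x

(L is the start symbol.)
A non-terminal is nullable if it can derive ε (the empty string): either it has an ε-production, or it has a production whose right-hand side consists entirely of nullable non-terminals.

ε-productions: D → ε
So D is immediately nullable.
L → D: every symbol on the right is nullable, so L is nullable too.
Every non-terminal is now nullable.
Nullable = { 'D', 'L' }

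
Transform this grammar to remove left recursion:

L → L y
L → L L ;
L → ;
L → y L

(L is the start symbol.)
L is directly left-recursive. The standard transformation for
  A → A α₁ | ... | A α_m | β₁ | ... | β_n
is
  A  → β₁ A' | ... | β_n A'
  A' → α₁ A' | ... | α_m A' | ε

L → ; becomes L → ; L'
L → y L becomes L → y L L'
L → L y becomes L' → y L'
L → L L ; becomes L' → L ; L'
Add L' → ε

Resulting grammar:
L → ; L'
L → y L L'
L' → y L'
L' → L ; L'
L' → ε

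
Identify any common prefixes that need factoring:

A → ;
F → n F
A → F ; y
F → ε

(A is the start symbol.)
Left-factoring is needed when two productions for the same non-terminal
share a common prefix on the right-hand side.

Productions for A:
  A → ;
  A → F ; y
Productions for F:
  F → n F
  F → ε

No common prefixes found.

Answer: No, left-factoring is not needed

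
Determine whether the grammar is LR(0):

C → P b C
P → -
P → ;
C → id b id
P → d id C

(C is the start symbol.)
A grammar is LR(0) if no state in the canonical LR(0) collection has:
  - both a shift item (dot before a terminal) and a complete item (shift-reduce conflict), or
  - two or more complete items (reduce-reduce conflict; the accept item [C' → C .] counts as a complete item here).

Augment with C' → C and build the canonical LR(0) collection (I0 = CLOSURE({[C' → . C]}), then GOTO on every symbol after a dot until no new states appear). It has 13 states:
  I0: { [C → . P b C], [C → . id b id], [C' → . C], [P → . -], [P → . ;], [P → . d id C] }  — shift
  I1: { [P → - .] }  — reduce
  I2: { [P → ; .] }  — reduce
  I3: { [C' → C .] }  — accept
  I4: { [C → P . b C] }  — shift
  I5: { [P → d . id C] }  — shift
  I6: { [C → id . b id] }  — shift
  I7: { [C → id b . id] }  — shift
  I8: { [C → id b id .] }  — reduce
  I9: { [C → . P b C], [C → . id b id], [P → . -], [P → . ;], [P → . d id C], [P → d id . C] }  — shift
  I10: { [P → d id C .] }  — reduce
  I11: { [C → . P b C], [C → . id b id], [C → P b . C], [P → . -], [P → . ;], [P → . d id C] }  — shift
  I12: { [C → P b C .] }  — reduce

Every state is either a pure shift/goto state or contains exactly one complete item and nothing to shift — no conflicts. The grammar is LR(0).

Answer: Yes, the grammar is LR(0)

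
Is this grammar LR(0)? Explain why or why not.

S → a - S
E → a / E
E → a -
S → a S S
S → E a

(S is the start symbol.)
Augment with S' → S and build the canonical LR(0) collection (I0 = CLOSURE({[S' → . S]}), then GOTO on every symbol after a dot until no new states appear). It has 13 states:
  I0: { [E → . a -], [E → . a / E], [S → . E a], [S → . a - S], [S → . a S S], [S' → . S] }  — shift
  I1: { [S → E . a] }  — shift
  I2: { [S' → S .] }  — accept
  I3: { [E → . a -], [E → . a / E], [E → a . -], [E → a . / E], [S → . E a], [S → . a - S], [S → . a S S], [S → a . - S], [S → a . S S] }  — shift
  I4: { [E → . a -], [E → . a / E], [E → a - .], [S → . E a], [S → . a - S], [S → . a S S], [S → a - . S] }  — shift, reduce
  I5: { [E → . a -], [E → . a / E], [E → a / . E] }  — shift
  I6: { [E → . a -], [E → . a / E], [S → . E a], [S → . a - S], [S → . a S S], [S → a S . S] }  — shift
  I7: { [S → a S S .] }  — reduce
  I8: { [E → a / E .] }  — reduce
  I9: { [E → a . -], [E → a . / E] }  — shift
  I10: { [E → a - .] }  — reduce
  I11: { [S → a - S .] }  — reduce
  I12: { [S → E a .] }  — reduce

Conflict in state I4:
  Shift-reduce conflict between [E → a - .] and [E → . a -]
So the grammar is NOT LR(0).

Answer: No. Shift-reduce conflict between [E → a - .] and [E → . a -]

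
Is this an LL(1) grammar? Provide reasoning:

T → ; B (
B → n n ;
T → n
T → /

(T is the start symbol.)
Yes, the grammar is LL(1).

A grammar is LL(1) if for each non-terminal N with multiple productions, the predict sets of those productions are pairwise disjoint, where PREDICT(N → α) = (FIRST(α) \ {ε}) ∪ (FOLLOW(N) if α ⇒* ε).

For T:
  PREDICT(T → ';' B '(') = { ';' }
  PREDICT(T → n) = { 'n' }
  PREDICT(T → '/') = { '/' }
B has a single production, so nothing to check there.

All predict sets are disjoint. The grammar IS LL(1).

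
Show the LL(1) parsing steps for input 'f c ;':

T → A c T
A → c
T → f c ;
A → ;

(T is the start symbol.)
LL(1) parsing maintains a stack (initially the start symbol over $) and the input. At each step: if the stack top is a terminal, match it against the current input token; if it is a non-terminal N, replace it with the RHS of M[N, lookahead] (the unique production whose predict set contains the lookahead).

Stack is shown with the top on the left.

Stack    Input    Action
------------------------
T $      f c ; $  output T → f c ;
f c ; $  f c ; $  match 'f'
c ; $    c ; $    match 'c'
; $      ; $      match ';'
$        $        accept

The string is accepted.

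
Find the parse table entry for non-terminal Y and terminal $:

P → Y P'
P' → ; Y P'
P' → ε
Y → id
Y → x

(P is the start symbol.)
To find M[Y, $], we find productions for Y where $ is in the predict set (PREDICT(N → α) = (FIRST(α) \ {ε}) ∪ (FOLLOW(N) if α ⇒* ε)).

Y → id: PREDICT = { 'id' }
Y → x: PREDICT = { 'x' }

M[Y, $] is empty (no production applies)

Answer: Empty (error entry)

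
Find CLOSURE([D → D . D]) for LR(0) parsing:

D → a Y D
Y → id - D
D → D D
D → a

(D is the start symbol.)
{ [D → . D D], [D → . a Y D], [D → . a], [D → D . D] }

To compute CLOSURE, for each item [A → α.Bβ] where B is a non-terminal, add [B → .γ] for all productions B → γ; repeat for the newly added items until nothing changes.

Start with: [D → D . D]
  [D → D . D] has the dot before D: add [D → . a Y D], [D → . D D], [D → . a]
No further items can be added.

CLOSURE = { [D → . D D], [D → . a Y D], [D → . a], [D → D . D] }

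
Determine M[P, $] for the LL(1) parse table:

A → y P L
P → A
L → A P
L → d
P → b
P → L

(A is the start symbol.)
To find M[P, $], we find productions for P where $ is in the predict set (PREDICT(N → α) = (FIRST(α) \ {ε}) ∪ (FOLLOW(N) if α ⇒* ε)).

Relevant sets:
  FIRST(A) = { 'y' }
  FIRST(L) = { 'd', 'y' }

P → A: PREDICT = { 'y' }
P → b: PREDICT = { 'b' }
P → L: PREDICT = { 'd', 'y' }

M[P, $] is empty (no production applies)

Answer: Empty (error entry)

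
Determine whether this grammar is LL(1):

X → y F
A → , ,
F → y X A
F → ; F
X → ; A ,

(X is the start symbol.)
A grammar is LL(1) if for each non-terminal N with multiple productions, the predict sets of those productions are pairwise disjoint, where PREDICT(N → α) = (FIRST(α) \ {ε}) ∪ (FOLLOW(N) if α ⇒* ε).

For X:
  PREDICT(X → y F) = { 'y' }
  PREDICT(X → ';' A ',') = { ';' }
For F:
  PREDICT(F → y X A) = { 'y' }
  PREDICT(F → ';' F) = { ';' }
A has a single production, so nothing to check there.

All predict sets are disjoint. The grammar IS LL(1).

Answer: Yes, the grammar is LL(1).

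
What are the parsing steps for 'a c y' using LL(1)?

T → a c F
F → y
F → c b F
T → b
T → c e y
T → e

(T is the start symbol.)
LL(1) parsing maintains a stack (initially the start symbol over $) and the input. At each step: if the stack top is a terminal, match it against the current input token; if it is a non-terminal N, replace it with the RHS of M[N, lookahead] (the unique production whose predict set contains the lookahead).

Stack is shown with the top on the left.

Stack    Input    Action
------------------------
T $      a c y $  output T → a c F
a c F $  a c y $  match 'a'
c F $    c y $    match 'c'
F $      y $      output F → y
y $      y $      match 'y'
$        $        accept

The string is accepted.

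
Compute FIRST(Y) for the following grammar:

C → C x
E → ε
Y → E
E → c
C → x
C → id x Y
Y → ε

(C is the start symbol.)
To compute FIRST(Y), examine every production with Y on the left-hand side, reading each right-hand side left to right until a non-nullable symbol is reached.

FIRST sets of the other non-terminals involved (by the same procedure, iterated to a fixed point):
  FIRST(E) = { 'c', ε }

From Y → E:
  - E is a non-terminal: add FIRST(E) \ {ε} = { 'c' }
    E is nullable and nothing follows, so the whole right-hand side can vanish: ε ∈ FIRST(Y)
From Y → ε:
  - ε-production, so ε ∈ FIRST(Y)

Collecting: FIRST(Y) = { 'c', ε }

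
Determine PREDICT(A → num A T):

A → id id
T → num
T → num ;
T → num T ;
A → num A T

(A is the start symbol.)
PREDICT(A → num A T) = (FIRST(RHS) \ {ε}) ∪ (FOLLOW(A) if ε ∈ FIRST(RHS), i.e. RHS ⇒* ε)
FIRST(num A T) = { 'num' }
ε ∉ FIRST(num A T), so FOLLOW(A) is not added.
PREDICT(A → num A T) = { 'num' }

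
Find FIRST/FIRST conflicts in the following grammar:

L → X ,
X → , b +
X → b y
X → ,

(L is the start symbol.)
Yes. X → ',' b '+' / X → ',' on { ',' }

A FIRST/FIRST conflict occurs when two productions N → α and N → β for the same non-terminal have FIRST(α) ∩ FIRST(β) ≠ ∅ (with ε ∈ FIRST of a nullable right-hand side, so two nullable alternatives also conflict).

Productions for X:
  X → , b +: FIRST = { ',' }
  X → b y: FIRST = { 'b' }
  X → ,: FIRST = { ',' }
L has only one production, so no FIRST/FIRST conflict is possible there.

Conflict for X: X → , b + and X → ,
  Overlap: { ',' }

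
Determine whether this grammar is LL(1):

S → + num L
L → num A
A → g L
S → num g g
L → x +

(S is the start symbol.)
Yes, the grammar is LL(1).

For S:
  PREDICT(S → '+' num L) = { '+' }
  PREDICT(S → num g g) = { 'num' }
For L:
  PREDICT(L → num A) = { 'num' }
  PREDICT(L → x '+') = { 'x' }
A has a single production, so nothing to check there.

All predict sets are disjoint. The grammar IS LL(1).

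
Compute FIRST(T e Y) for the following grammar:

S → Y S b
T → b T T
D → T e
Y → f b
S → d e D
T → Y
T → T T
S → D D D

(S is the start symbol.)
FIRST sets of the non-terminals involved (from the grammar, by fixed-point iteration):
  FIRST(T) = { 'b', 'f' }

To compute FIRST(T e Y), process the symbols left to right:
Symbol T is a non-terminal. Add FIRST(T) \ {ε} = { 'b', 'f' }
T is not nullable (ε ∉ FIRST(T)), so stop here.
FIRST(T e Y) = { 'b', 'f' }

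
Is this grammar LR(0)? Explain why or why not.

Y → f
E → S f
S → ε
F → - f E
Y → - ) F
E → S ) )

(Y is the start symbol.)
Yes, the grammar is LR(0)

A grammar is LR(0) if no state in the canonical LR(0) collection has:
  - both a shift item (dot before a terminal) and a complete item (shift-reduce conflict), or
  - two or more complete items (reduce-reduce conflict; the accept item [Y' → Y .] counts as a complete item here).

Augment with Y' → Y and build the canonical LR(0) collection (I0 = CLOSURE({[Y' → . Y]}), then GOTO on every symbol after a dot until no new states appear). It has 13 states:
  I0: { [Y → . - ) F], [Y → . f], [Y' → . Y] }  — shift
  I1: { [Y → - . ) F] }  — shift
  I2: { [Y' → Y .] }  — accept
  I3: { [Y → f .] }  — reduce
  I4: { [F → . - f E], [Y → - ) . F] }  — shift
  I5: { [F → - . f E] }  — shift
  I6: { [Y → - ) F .] }  — reduce
  I7: { [E → . S ) )], [E → . S f], [F → - f . E], [S → .] }  — reduce
  I8: { [F → - f E .] }  — reduce
  I9: { [E → S . ) )], [E → S . f] }  — shift
  I10: { [E → S ) . )] }  — shift
  I11: { [E → S f .] }  — reduce
  I12: { [E → S ) ) .] }  — reduce

Every state is either a pure shift/goto state or contains exactly one complete item and nothing to shift — no conflicts. The grammar is LR(0).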